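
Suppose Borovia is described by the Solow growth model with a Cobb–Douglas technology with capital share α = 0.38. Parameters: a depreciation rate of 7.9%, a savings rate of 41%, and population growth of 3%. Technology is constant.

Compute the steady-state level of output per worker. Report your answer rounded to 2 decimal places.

In steady state, investment equals break-even investment: s·k^α = (n + δ)·k.
Rearranging, k^(1−α) = s / (n + δ).
k^0.62 = 0.41 / (0.030 + 0.079) = 0.41 / 0.109 = 3.7615
k* = 3.7615^(1/0.62) ≈ 8.4723
y* = (k*)^α = 8.4723^0.38 ≈ 2.2524

y* ≈ 2.25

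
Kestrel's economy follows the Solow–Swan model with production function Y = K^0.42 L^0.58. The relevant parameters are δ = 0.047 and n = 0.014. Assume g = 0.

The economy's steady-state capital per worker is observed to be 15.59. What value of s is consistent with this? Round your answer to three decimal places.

At the steady state, Δk = 0, so s·k^α = (n + δ)·k.
So s / (n + δ) = (k*)^(1−α) = 15.59^0.58 = 4.9187.
Therefore s = 4.9187 × (n + δ) = 4.9187 × 0.061 = 0.3000.

s ≈ 0.300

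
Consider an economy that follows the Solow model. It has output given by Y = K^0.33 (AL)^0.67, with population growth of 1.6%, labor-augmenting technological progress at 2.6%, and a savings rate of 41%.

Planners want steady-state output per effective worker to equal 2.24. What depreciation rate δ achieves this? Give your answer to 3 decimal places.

δ ≈ 0.038

Steady state requires s·f(k) = (n + g + δ)·k, i.e. s·k^α = (n + g + δ)·k.
Since y* = [s/(n + g + δ)]^(α/(1−α)), we have s/(n + g + δ) = (y*)^((1−α)/α) = 2.24^2.0303 = 5.1417.
Therefore n + g + δ = s / 5.1417 = 0.41 / 5.1417 = 0.0797, so δ = 0.0797 − 0.042 = 0.0377.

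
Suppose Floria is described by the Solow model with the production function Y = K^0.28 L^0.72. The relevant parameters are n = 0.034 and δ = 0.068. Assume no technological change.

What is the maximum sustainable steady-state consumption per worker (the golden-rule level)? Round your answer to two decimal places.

At the golden rule, f'(k) = n + δ, so α·k^(α−1) = n + δ and k_gold = (α/(n + δ))^(1/(1−α)).
k_gold = (0.28/0.102)^(1/0.72) = 2.7451^1.3889 ≈ 4.0655
c_gold = f(k_gold) − (n + δ)·k_gold = 1.4810 − 0.102×4.0655 ≈ 1.0663

c_gold ≈ 1.07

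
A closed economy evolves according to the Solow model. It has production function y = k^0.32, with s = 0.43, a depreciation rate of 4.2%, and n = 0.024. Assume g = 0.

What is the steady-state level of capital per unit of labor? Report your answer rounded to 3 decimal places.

k* = 15.738

At the steady state, Δk = 0, so s·k^α = (n + δ)·k.
Rearranging, k^(1−α) = s / (n + δ).
k^0.68 = 0.43 / (0.024 + 0.042) = 0.43 / 0.066 = 6.5152
k* = 6.5152^(1/0.68) ≈ 15.7381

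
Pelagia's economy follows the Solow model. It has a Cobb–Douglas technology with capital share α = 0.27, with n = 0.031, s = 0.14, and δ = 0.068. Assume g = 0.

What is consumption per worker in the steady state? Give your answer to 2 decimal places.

At the steady state, Δk = 0, so s·k^α = (n + δ)·k.
Dividing both sides by k: k^(1−α) = s / (n + δ).
k^0.73 = 0.14 / (0.031 + 0.068) = 0.14 / 0.099 = 1.4141
k* = 1.4141^(1/0.73) ≈ 1.6074
y* = (k*)^α = 1.6074^0.27 ≈ 1.1367
c* = (1 − s)·y* = (1 − 0.14) × 1.1367 ≈ 0.9776

c* ≈ 0.98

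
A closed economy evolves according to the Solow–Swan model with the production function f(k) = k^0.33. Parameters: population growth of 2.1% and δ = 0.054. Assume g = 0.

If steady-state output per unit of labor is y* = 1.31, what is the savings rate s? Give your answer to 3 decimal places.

s ≈ 0.130

In steady state, investment equals break-even investment: s·k^α = (n + δ)·k.
Since y* = [s/(n + δ)]^(α/(1−α)), we have s/(n + δ) = (y*)^((1−α)/α) = 1.31^2.0303 = 1.7302.
Therefore s = 1.7302 × (n + δ) = 1.7302 × 0.075 = 0.1298.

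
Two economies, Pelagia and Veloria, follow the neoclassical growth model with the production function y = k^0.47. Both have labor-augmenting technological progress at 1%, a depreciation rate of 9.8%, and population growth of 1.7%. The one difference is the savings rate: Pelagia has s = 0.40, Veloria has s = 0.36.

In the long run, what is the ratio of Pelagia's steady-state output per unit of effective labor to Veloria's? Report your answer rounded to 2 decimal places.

Steady-state y* = [s/(n + g + δ)]^(α/(1−α)), so the ratio is [ (s_P/(n + g + δ)_P) / (s_V/(n + g + δ)_V) ]^0.8868.
s_P/(n + g + δ)_P = 0.40/0.125 = 3.2000; s_V/(n + g + δ)_V = 0.36/0.125 = 2.8800.
Ratio = (3.2000/2.8800)^0.8868 = 1.1111^0.8868 ≈ 1.0979

ratio ≈ 1.10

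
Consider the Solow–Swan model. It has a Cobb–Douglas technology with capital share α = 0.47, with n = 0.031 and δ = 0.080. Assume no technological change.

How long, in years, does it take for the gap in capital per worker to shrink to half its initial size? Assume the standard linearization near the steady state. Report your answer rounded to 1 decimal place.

Near the steady state the convergence rate is λ = (1 − α)(n + δ).
λ = (1 − 0.47) × 0.111 = 0.53 × 0.111 = 0.05883
Half-life = ln 2 / λ = 0.6931 / 0.05883 ≈ 11.78 years

half-life ≈ 11.8 years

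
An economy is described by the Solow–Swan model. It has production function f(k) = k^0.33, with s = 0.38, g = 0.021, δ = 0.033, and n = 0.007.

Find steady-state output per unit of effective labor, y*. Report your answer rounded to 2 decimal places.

At the steady state, Δk = 0, so s·k^α = (n + g + δ)·k.
Dividing both sides by k: k^(1−α) = s / (n + g + δ).
k^0.67 = 0.38 / (0.007 + 0.021 + 0.033) = 0.38 / 0.061 = 6.2295
k* = 6.2295^(1/0.67) ≈ 15.3374
y* = (k*)^α = 15.3374^0.33 ≈ 2.4621

y* = 2.46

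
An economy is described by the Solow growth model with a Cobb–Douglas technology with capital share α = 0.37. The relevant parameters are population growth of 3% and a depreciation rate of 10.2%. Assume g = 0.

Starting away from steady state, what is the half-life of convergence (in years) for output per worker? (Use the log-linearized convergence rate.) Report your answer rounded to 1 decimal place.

Near the steady state the convergence rate is λ = (1 − α)(n + δ).
λ = (1 − 0.37) × 0.132 = 0.63 × 0.132 = 0.08316
Half-life = ln 2 / λ = 0.6931 / 0.08316 ≈ 8.33 years

t_½ ≈ 8.3 years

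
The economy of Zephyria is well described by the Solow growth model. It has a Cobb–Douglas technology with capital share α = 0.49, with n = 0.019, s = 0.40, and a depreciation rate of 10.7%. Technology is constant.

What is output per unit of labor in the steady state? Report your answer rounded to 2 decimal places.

Steady state requires s·f(k) = (n + δ)·k, i.e. s·k^α = (n + δ)·k.
Rearranging, k^(1−α) = s / (n + δ).
k^0.51 = 0.40 / (0.019 + 0.107) = 0.40 / 0.126 = 3.1746
k* = 3.1746^(1/0.51) ≈ 9.6317
y* = (k*)^α = 9.6317^0.49 ≈ 3.0340

y* ≈ 3.03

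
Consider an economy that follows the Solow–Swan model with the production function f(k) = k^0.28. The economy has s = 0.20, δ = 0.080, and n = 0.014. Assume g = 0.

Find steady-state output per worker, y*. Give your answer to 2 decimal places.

At the steady state, Δk = 0, so s·k^α = (n + δ)·k.
Rearranging, k^(1−α) = s / (n + δ).
k^0.72 = 0.20 / (0.014 + 0.080) = 0.20 / 0.094 = 2.1277
k* = 2.1277^(1/0.72) ≈ 2.8538
y* = (k*)^α = 2.8538^0.28 ≈ 1.3413

y* = 1.34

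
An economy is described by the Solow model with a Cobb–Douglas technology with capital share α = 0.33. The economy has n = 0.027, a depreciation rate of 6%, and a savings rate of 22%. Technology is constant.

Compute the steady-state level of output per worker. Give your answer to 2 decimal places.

In steady state, investment equals break-even investment: s·k^α = (n + δ)·k.
Dividing both sides by k: k^(1−α) = s / (n + δ).
k^0.67 = 0.22 / (0.027 + 0.060) = 0.22 / 0.087 = 2.5287
k* = 2.5287^(1/0.67) ≈ 3.9934
y* = (k*)^α = 3.9934^0.33 ≈ 1.5792

y* = 1.58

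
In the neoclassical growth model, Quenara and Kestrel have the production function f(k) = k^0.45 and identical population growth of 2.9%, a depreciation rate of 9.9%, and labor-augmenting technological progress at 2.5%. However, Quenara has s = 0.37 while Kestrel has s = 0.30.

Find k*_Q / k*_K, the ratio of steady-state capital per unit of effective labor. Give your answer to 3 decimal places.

Steady-state k* = [s/(n + g + δ)]^(1/(1−α)), so the ratio is [ (s_Q/(n + g + δ)_Q) / (s_K/(n + g + δ)_K) ]^1.8182.
s_Q/(n + g + δ)_Q = 0.37/0.153 = 2.4183; s_K/(n + g + δ)_K = 0.30/0.153 = 1.9608.
Ratio = (2.4183/1.9608)^1.8182 = 1.2333^1.8182 ≈ 1.4641

k*_Q / k*_K ≈ 1.464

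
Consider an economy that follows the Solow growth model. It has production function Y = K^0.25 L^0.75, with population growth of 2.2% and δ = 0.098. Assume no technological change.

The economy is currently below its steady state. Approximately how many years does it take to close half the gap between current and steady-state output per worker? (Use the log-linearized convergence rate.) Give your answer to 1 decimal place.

about 7.7 years

Near the steady state the convergence rate is λ = (1 − α)(n + δ).
λ = (1 − 0.25) × 0.120 = 0.75 × 0.120 = 0.0900
Half-life = ln 2 / λ = 0.6931 / 0.0900 ≈ 7.70 years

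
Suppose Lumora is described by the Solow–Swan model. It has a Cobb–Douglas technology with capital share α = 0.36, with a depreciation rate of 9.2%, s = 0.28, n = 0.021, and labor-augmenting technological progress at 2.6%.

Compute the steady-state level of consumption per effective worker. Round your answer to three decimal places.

At the steady state, Δk = 0, so s·k^α = (n + g + δ)·k.
Dividing both sides by k: k^(1−α) = s / (n + g + δ).
k^0.64 = 0.28 / (0.021 + 0.026 + 0.092) = 0.28 / 0.139 = 2.0144
k* = 2.0144^(1/0.64) ≈ 2.9869
y* = (k*)^α = 2.9869^0.36 ≈ 1.4828
c* = (1 − s)·y* = (1 − 0.28) × 1.4828 ≈ 1.0676

c* = 1.068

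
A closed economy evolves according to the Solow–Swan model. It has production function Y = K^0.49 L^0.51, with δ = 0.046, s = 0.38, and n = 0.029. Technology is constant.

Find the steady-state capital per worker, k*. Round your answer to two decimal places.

At the steady state, Δk = 0, so s·k^α = (n + δ)·k.
Rearranging, k^(1−α) = s / (n + δ).
k^0.51 = 0.38 / (0.029 + 0.046) = 0.38 / 0.075 = 5.0667
k* = 5.0667^(1/0.51) ≈ 24.0887

k* = 24.09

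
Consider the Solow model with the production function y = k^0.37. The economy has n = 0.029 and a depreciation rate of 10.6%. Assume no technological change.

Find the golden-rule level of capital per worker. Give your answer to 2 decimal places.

The golden rule sets f'(k) = n + δ, i.e. α·k^(α−1) = n + δ.
So k^(1−α) = α / (n + δ) = 0.37 / 0.135 = 2.7407.
k_gold = 2.7407^(1/0.63) ≈ 4.9547

k_gold ≈ 4.95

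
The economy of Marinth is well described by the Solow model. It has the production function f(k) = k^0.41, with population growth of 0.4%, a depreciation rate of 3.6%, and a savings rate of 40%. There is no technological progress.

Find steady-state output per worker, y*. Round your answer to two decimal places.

In steady state, investment equals break-even investment: s·k^α = (n + δ)·k.
Rearranging, k^(1−α) = s / (n + δ).
k^0.59 = 0.40 / (0.004 + 0.036) = 0.40 / 0.040 = 10.0000
k* = 10.0000^(1/0.59) ≈ 49.5354
y* = (k*)^α = 49.5354^0.41 ≈ 4.9535

y* ≈ 4.95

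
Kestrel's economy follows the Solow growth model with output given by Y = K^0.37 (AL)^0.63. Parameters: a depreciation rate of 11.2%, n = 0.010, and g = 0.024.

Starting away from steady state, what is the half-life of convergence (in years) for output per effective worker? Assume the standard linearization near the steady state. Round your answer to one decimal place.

Near the steady state the convergence rate is λ = (1 − α)(n + g + δ).
λ = (1 − 0.37) × 0.146 = 0.63 × 0.146 = 0.09198
Half-life = ln 2 / λ = 0.6931 / 0.09198 ≈ 7.54 years

half-life ≈ 7.5 years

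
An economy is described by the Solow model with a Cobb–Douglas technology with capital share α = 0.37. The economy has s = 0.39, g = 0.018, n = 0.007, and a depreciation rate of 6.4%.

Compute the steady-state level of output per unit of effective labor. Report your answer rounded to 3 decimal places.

y* ≈ 2.382

At the steady state, Δk = 0, so s·k^α = (n + g + δ)·k.
Rearranging, k^(1−α) = s / (n + g + δ).
k^0.63 = 0.39 / (0.007 + 0.018 + 0.064) = 0.39 / 0.089 = 4.3820
k* = 4.3820^(1/0.63) ≈ 10.4358
y* = (k*)^α = 10.4358^0.37 ≈ 2.3815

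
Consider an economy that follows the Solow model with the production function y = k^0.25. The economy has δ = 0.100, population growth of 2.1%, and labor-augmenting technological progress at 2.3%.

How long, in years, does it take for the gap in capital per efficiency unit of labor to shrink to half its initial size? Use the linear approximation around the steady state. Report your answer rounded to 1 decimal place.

half-life ≈ 6.4 years

Near the steady state the convergence rate is λ = (1 − α)(n + g + δ).
λ = (1 − 0.25) × 0.144 = 0.75 × 0.144 = 0.1080
Half-life = ln 2 / λ = 0.6931 / 0.1080 ≈ 6.42 years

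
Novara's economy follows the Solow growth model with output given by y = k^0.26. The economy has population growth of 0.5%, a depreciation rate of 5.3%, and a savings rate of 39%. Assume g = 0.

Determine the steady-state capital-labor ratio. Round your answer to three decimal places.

In steady state, investment equals break-even investment: s·k^α = (n + δ)·k.
Dividing both sides by k: k^(1−α) = s / (n + δ).
k^0.74 = 0.39 / (0.005 + 0.053) = 0.39 / 0.058 = 6.7241
k* = 6.7241^(1/0.74) ≈ 13.1348

k* = 13.135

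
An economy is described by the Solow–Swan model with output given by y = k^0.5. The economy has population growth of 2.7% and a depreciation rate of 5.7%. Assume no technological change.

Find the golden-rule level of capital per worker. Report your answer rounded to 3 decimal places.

k_gold ≈ 35.431

The golden rule sets f'(k) = n + δ, i.e. α·k^(α−1) = n + δ.
So k^(1−α) = α / (n + δ) = 0.5 / 0.084 = 5.9524.
k_gold = 5.9524^(1/0.5) ≈ 35.4311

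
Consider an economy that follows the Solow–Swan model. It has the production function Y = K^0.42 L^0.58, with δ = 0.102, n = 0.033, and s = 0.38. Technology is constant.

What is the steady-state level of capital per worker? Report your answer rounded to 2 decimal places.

k* = 5.96

In steady state, investment equals break-even investment: s·k^α = (n + δ)·k.
Rearranging, k^(1−α) = s / (n + δ).
k^0.58 = 0.38 / (0.033 + 0.102) = 0.38 / 0.135 = 2.8148
k* = 2.8148^(1/0.58) ≈ 5.9554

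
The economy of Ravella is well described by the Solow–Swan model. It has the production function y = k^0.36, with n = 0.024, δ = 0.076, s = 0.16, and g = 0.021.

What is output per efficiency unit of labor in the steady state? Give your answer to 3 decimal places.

In steady state, investment equals break-even investment: s·k^α = (n + g + δ)·k.
Rearranging, k^(1−α) = s / (n + g + δ).
k^0.64 = 0.16 / (0.024 + 0.021 + 0.076) = 0.16 / 0.121 = 1.3223
k* = 1.3223^(1/0.64) ≈ 1.5473
y* = (k*)^α = 1.5473^0.36 ≈ 1.1702

y* ≈ 1.170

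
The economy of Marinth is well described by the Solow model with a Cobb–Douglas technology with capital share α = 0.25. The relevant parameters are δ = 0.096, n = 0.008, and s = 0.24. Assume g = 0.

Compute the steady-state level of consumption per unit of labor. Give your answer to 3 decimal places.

At the steady state, Δk = 0, so s·k^α = (n + δ)·k.
Rearranging, k^(1−α) = s / (n + δ).
k^0.75 = 0.24 / (0.008 + 0.096) = 0.24 / 0.104 = 2.3077
k* = 2.3077^(1/0.75) ≈ 3.0496
y* = (k*)^α = 3.0496^0.25 ≈ 1.3215
c* = (1 − s)·y* = (1 − 0.24) × 1.3215 ≈ 1.0043

c* ≈ 1.004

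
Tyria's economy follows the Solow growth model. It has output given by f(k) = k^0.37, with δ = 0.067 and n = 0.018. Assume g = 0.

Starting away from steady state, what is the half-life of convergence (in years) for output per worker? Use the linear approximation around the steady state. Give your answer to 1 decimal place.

t_½ ≈ 12.9 years

Near the steady state the convergence rate is λ = (1 − α)(n + δ).
λ = (1 − 0.37) × 0.085 = 0.63 × 0.085 = 0.05355
Half-life = ln 2 / λ = 0.6931 / 0.05355 ≈ 12.94 years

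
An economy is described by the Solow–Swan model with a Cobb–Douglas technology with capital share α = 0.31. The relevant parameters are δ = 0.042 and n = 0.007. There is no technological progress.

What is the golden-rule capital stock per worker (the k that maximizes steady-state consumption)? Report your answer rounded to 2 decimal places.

The golden rule sets f'(k) = n + δ, i.e. α·k^(α−1) = n + δ.
So k^(1−α) = α / (n + δ) = 0.31 / 0.049 = 6.3265.
k_gold = 6.3265^(1/0.69) ≈ 14.4913

k_gold ≈ 14.49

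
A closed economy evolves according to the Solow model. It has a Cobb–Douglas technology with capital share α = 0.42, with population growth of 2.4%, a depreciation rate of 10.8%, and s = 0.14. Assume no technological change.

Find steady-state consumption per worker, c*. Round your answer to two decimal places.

c* = 0.90

Steady state requires s·f(k) = (n + δ)·k, i.e. s·k^α = (n + δ)·k.
Dividing both sides by k: k^(1−α) = s / (n + δ).
k^0.58 = 0.14 / (0.024 + 0.108) = 0.14 / 0.132 = 1.0606
k* = 1.0606^(1/0.58) ≈ 1.1068
y* = (k*)^α = 1.1068^0.42 ≈ 1.0435
c* = (1 − s)·y* = (1 − 0.14) × 1.0435 ≈ 0.8974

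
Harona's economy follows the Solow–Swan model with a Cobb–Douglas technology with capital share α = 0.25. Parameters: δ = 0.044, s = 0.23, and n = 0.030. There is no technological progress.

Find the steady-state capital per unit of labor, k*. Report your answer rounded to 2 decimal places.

k* ≈ 4.54

Steady state requires s·f(k) = (n + δ)·k, i.e. s·k^α = (n + δ)·k.
Rearranging, k^(1−α) = s / (n + δ).
k^0.75 = 0.23 / (0.030 + 0.044) = 0.23 / 0.074 = 3.1081
k* = 3.1081^(1/0.75) ≈ 4.5359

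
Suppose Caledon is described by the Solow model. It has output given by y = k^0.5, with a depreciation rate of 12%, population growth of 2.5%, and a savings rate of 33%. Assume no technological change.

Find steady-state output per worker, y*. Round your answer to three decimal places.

Steady state requires s·f(k) = (n + δ)·k, i.e. s·k^α = (n + δ)·k.
Rearranging, k^(1−α) = s / (n + δ).
k^0.5 = 0.33 / (0.025 + 0.120) = 0.33 / 0.145 = 2.2759
k* = 2.2759^(1/0.5) ≈ 5.1797
y* = (k*)^α = 5.1797^0.5 ≈ 2.2759

y* = 2.276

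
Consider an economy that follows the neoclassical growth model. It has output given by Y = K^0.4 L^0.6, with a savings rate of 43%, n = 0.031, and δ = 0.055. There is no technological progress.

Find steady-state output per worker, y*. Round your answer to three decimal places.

At the steady state, Δk = 0, so s·k^α = (n + δ)·k.
Dividing both sides by k: k^(1−α) = s / (n + δ).
k^0.6 = 0.43 / (0.031 + 0.055) = 0.43 / 0.086 = 5.0000
k* = 5.0000^(1/0.6) ≈ 14.6201
y* = (k*)^α = 14.6201^0.4 ≈ 2.9240

y* ≈ 2.924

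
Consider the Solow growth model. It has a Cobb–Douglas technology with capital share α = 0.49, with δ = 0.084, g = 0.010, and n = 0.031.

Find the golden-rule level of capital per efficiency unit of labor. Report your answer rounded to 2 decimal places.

The golden rule sets f'(k) = n + g + δ, i.e. α·k^(α−1) = n + g + δ.
So k^(1−α) = α / (n + g + δ) = 0.49 / 0.125 = 3.9200.
k_gold = 3.9200^(1/0.51) ≈ 14.5648

k_gold ≈ 14.56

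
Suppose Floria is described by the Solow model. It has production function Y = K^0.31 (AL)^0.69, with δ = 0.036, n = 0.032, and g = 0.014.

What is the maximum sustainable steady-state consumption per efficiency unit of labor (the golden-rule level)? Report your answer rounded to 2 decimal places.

At the golden rule, f'(k) = n + g + δ, so α·k^(α−1) = n + g + δ and k_gold = (α/(n + g + δ))^(1/(1−α)).
k_gold = (0.31/0.082)^(1/0.69) = 3.7805^1.4493 ≈ 6.8714
c_gold = f(k_gold) − (n + g + δ)·k_gold = 1.8175 − 0.082×6.8714 ≈ 1.2540

c_gold ≈ 1.25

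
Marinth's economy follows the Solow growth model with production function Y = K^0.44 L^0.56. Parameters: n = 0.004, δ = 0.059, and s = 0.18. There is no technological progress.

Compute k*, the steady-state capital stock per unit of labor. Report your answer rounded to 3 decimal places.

At the steady state, Δk = 0, so s·k^α = (n + δ)·k.
Dividing both sides by k: k^(1−α) = s / (n + δ).
k^0.56 = 0.18 / (0.004 + 0.059) = 0.18 / 0.063 = 2.8571
k* = 2.8571^(1/0.56) ≈ 6.5186

k* = 6.519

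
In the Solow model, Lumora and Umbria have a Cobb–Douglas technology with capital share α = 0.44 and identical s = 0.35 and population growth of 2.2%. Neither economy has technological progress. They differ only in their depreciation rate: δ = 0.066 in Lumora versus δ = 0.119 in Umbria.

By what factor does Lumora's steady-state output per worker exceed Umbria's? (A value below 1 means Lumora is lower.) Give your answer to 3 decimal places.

ratio ≈ 1.448

Steady-state y* = [s/(n + δ)]^(α/(1−α)), so the ratio is [ (s_L/(n + δ)_L) / (s_U/(n + δ)_U) ]^0.7857.
s_L/(n + δ)_L = 0.35/0.088 = 3.9773; s_U/(n + δ)_U = 0.35/0.141 = 2.4823.
Ratio = (3.9773/2.4823)^0.7857 = 1.6023^0.7857 ≈ 1.4483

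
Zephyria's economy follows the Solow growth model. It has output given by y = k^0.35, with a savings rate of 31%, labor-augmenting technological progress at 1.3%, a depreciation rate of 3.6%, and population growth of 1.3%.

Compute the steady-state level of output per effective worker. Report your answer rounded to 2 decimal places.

y* = 2.38

In steady state, investment equals break-even investment: s·k^α = (n + g + δ)·k.
Dividing both sides by k: k^(1−α) = s / (n + g + δ).
k^0.65 = 0.31 / (0.013 + 0.013 + 0.036) = 0.31 / 0.062 = 5.0000
k* = 5.0000^(1/0.65) ≈ 11.8943
y* = (k*)^α = 11.8943^0.35 ≈ 2.3789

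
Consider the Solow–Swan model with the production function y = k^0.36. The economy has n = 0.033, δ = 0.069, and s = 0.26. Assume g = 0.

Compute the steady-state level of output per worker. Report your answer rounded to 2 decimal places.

y* ≈ 1.69

In steady state, investment equals break-even investment: s·k^α = (n + δ)·k.
Dividing both sides by k: k^(1−α) = s / (n + δ).
k^0.64 = 0.26 / (0.033 + 0.069) = 0.26 / 0.102 = 2.5490
k* = 2.5490^(1/0.64) ≈ 4.3147
y* = (k*)^α = 4.3147^0.36 ≈ 1.6927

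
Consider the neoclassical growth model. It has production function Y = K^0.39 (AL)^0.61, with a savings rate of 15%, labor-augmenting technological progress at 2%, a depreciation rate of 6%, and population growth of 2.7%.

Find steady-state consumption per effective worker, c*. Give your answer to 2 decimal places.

c* ≈ 1.05

At the steady state, Δk = 0, so s·k^α = (n + g + δ)·k.
Rearranging, k^(1−α) = s / (n + g + δ).
k^0.61 = 0.15 / (0.027 + 0.020 + 0.060) = 0.15 / 0.107 = 1.4019
k* = 1.4019^(1/0.61) ≈ 1.7399
y* = (k*)^α = 1.7399^0.39 ≈ 1.2411
c* = (1 − s)·y* = (1 − 0.15) × 1.2411 ≈ 1.0549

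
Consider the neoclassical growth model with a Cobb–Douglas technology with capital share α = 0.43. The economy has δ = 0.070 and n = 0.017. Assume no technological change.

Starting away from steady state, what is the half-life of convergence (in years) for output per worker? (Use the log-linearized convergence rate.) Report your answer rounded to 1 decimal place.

Near the steady state the convergence rate is λ = (1 − α)(n + δ).
λ = (1 − 0.43) × 0.087 = 0.57 × 0.087 = 0.04959
Half-life = ln 2 / λ = 0.6931 / 0.04959 ≈ 13.98 years

t_½ ≈ 14.0 years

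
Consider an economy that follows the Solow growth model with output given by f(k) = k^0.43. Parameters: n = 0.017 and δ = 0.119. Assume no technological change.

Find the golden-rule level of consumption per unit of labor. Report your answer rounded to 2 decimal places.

c_gold ≈ 1.36

At the golden rule, f'(k) = n + δ, so α·k^(α−1) = n + δ and k_gold = (α/(n + δ))^(1/(1−α)).
k_gold = (0.43/0.136)^(1/0.57) = 3.1618^1.7544 ≈ 7.5350
c_gold = f(k_gold) − (n + δ)·k_gold = 2.3831 − 0.136×7.5350 ≈ 1.3583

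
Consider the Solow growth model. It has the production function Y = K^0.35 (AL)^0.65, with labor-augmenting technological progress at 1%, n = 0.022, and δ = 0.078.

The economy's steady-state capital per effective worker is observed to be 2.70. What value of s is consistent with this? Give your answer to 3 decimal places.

Steady state requires s·f(k) = (n + g + δ)·k, i.e. s·k^α = (n + g + δ)·k.
So s / (n + g + δ) = (k*)^(1−α) = 2.70^0.65 = 1.9072.
Therefore s = 1.9072 × (n + g + δ) = 1.9072 × 0.110 = 0.2098.

s ≈ 0.210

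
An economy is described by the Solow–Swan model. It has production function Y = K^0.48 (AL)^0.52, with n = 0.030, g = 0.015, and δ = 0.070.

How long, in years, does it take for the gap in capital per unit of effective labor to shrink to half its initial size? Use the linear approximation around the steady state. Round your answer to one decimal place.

t_½ ≈ 11.6 years

Near the steady state the convergence rate is λ = (1 − α)(n + g + δ).
λ = (1 − 0.48) × 0.115 = 0.52 × 0.115 = 0.0598
Half-life = ln 2 / λ = 0.6931 / 0.0598 ≈ 11.59 years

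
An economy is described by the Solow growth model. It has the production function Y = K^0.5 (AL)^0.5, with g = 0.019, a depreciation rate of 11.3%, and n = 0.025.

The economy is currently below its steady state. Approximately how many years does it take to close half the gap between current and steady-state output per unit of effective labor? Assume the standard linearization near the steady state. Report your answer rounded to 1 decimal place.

Near the steady state the convergence rate is λ = (1 − α)(n + g + δ).
λ = (1 − 0.5) × 0.157 = 0.5 × 0.157 = 0.0785
Half-life = ln 2 / λ = 0.6931 / 0.0785 ≈ 8.83 years

half-life ≈ 8.8 years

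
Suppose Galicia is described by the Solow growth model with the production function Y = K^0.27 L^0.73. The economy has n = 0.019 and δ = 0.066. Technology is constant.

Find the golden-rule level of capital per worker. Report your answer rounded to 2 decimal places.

The golden rule sets f'(k) = n + δ, i.e. α·k^(α−1) = n + δ.
So k^(1−α) = α / (n + δ) = 0.27 / 0.085 = 3.1765.
k_gold = 3.1765^(1/0.73) ≈ 4.8708

k_gold ≈ 4.87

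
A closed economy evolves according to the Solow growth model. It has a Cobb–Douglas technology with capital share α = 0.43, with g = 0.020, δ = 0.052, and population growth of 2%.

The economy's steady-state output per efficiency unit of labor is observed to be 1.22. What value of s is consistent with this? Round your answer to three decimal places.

s ≈ 0.120

At the steady state, Δk = 0, so s·k^α = (n + g + δ)·k.
Since y* = [s/(n + g + δ)]^(α/(1−α)), we have s/(n + g + δ) = (y*)^((1−α)/α) = 1.22^1.3256 = 1.3016.
Therefore s = 1.3016 × (n + g + δ) = 1.3016 × 0.092 = 0.1197.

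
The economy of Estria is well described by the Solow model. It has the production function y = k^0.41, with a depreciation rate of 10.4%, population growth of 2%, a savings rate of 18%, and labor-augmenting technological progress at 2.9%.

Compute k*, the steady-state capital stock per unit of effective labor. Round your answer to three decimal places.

In steady state, investment equals break-even investment: s·k^α = (n + g + δ)·k.
Dividing both sides by k: k^(1−α) = s / (n + g + δ).
k^0.59 = 0.18 / (0.020 + 0.029 + 0.104) = 0.18 / 0.153 = 1.1765
k* = 1.1765^(1/0.59) ≈ 1.3172

k* ≈ 1.317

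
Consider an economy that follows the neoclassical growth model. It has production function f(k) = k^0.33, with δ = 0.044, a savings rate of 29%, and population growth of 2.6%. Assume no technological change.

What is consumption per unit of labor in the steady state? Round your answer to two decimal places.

In steady state, investment equals break-even investment: s·k^α = (n + δ)·k.
Rearranging, k^(1−α) = s / (n + δ).
k^0.67 = 0.29 / (0.026 + 0.044) = 0.29 / 0.070 = 4.1429
k* = 4.1429^(1/0.67) ≈ 8.3435
y* = (k*)^α = 8.3435^0.33 ≈ 2.0139
c* = (1 − s)·y* = (1 − 0.29) × 2.0139 ≈ 1.4299

c* ≈ 1.43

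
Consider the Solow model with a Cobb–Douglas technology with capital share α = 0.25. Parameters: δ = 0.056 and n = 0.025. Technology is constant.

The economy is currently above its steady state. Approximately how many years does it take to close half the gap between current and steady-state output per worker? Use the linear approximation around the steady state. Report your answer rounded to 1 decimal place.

Near the steady state the convergence rate is λ = (1 − α)(n + δ).
λ = (1 − 0.25) × 0.081 = 0.75 × 0.081 = 0.06075
Half-life = ln 2 / λ = 0.6931 / 0.06075 ≈ 11.41 years

t_½ ≈ 11.4 years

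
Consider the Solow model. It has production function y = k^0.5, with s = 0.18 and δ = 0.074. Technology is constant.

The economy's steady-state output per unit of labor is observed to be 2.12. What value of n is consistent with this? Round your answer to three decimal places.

In steady state, investment equals break-even investment: s·k^α = (n + δ)·k.
Since y* = [s/(n + δ)]^(α/(1−α)), we have s/(n + δ) = (y*)^((1−α)/α) = 2.12^1 = 2.1200.
Therefore n + δ = s / 2.1200 = 0.18 / 2.1200 = 0.0849, so n = 0.0849 − 0.074 = 0.0109.

n ≈ 0.011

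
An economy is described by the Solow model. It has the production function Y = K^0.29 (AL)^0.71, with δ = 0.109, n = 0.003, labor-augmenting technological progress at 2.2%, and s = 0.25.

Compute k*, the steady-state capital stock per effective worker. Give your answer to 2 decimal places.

At the steady state, Δk = 0, so s·k^α = (n + g + δ)·k.
Dividing both sides by k: k^(1−α) = s / (n + g + δ).
k^0.71 = 0.25 / (0.003 + 0.022 + 0.109) = 0.25 / 0.134 = 1.8657
k* = 1.8657^(1/0.71) ≈ 2.4070

k* = 2.41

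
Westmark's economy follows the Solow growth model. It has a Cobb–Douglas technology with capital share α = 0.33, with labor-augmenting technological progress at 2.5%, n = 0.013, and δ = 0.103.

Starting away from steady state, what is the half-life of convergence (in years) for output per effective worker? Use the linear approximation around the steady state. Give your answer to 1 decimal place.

Near the steady state the convergence rate is λ = (1 − α)(n + g + δ).
λ = (1 − 0.33) × 0.141 = 0.67 × 0.141 = 0.09447
Half-life = ln 2 / λ = 0.6931 / 0.09447 ≈ 7.34 years

t_½ ≈ 7.3 years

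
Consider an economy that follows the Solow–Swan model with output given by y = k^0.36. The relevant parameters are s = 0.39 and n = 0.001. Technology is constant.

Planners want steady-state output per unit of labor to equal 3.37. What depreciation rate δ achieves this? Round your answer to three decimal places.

In steady state, investment equals break-even investment: s·k^α = (n + δ)·k.
Since y* = [s/(n + δ)]^(α/(1−α)), we have s/(n + δ) = (y*)^((1−α)/α) = 3.37^1.7778 = 8.6700.
Therefore n + δ = s / 8.6700 = 0.39 / 8.6700 = 0.0450, so δ = 0.0450 − 0.001 = 0.0440.

δ ≈ 0.044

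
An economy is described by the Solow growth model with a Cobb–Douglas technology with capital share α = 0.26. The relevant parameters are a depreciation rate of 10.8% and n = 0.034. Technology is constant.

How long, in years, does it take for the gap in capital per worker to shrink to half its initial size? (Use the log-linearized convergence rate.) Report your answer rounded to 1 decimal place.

Near the steady state the convergence rate is λ = (1 − α)(n + δ).
λ = (1 − 0.26) × 0.142 = 0.74 × 0.142 = 0.10508
Half-life = ln 2 / λ = 0.6931 / 0.10508 ≈ 6.60 years

half-life ≈ 6.6 years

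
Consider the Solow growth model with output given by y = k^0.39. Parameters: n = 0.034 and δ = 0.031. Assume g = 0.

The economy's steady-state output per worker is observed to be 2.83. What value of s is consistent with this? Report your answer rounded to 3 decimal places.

Steady state requires s·f(k) = (n + δ)·k, i.e. s·k^α = (n + δ)·k.
Since y* = [s/(n + δ)]^(α/(1−α)), we have s/(n + δ) = (y*)^((1−α)/α) = 2.83^1.5641 = 5.0891.
Therefore s = 5.0891 × (n + δ) = 5.0891 × 0.065 = 0.3308.

s ≈ 0.331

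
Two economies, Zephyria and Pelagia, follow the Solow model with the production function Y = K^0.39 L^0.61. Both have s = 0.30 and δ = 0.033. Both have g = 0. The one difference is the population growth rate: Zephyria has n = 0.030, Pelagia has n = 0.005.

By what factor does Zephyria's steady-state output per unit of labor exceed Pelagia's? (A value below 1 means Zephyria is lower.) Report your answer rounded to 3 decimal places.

Steady-state y* = [s/(n + δ)]^(α/(1−α)), so the ratio is [ (s_Z/(n + δ)_Z) / (s_P/(n + δ)_P) ]^0.6393.
s_Z/(n + δ)_Z = 0.30/0.063 = 4.7619; s_P/(n + δ)_P = 0.30/0.038 = 7.8947.
Ratio = (4.7619/7.8947)^0.6393 = 0.6032^0.6393 ≈ 0.7239

y*_Z / y*_P ≈ 0.724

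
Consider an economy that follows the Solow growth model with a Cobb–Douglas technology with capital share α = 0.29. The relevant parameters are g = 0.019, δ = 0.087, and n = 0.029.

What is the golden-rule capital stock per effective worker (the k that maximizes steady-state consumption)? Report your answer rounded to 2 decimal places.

k_gold ≈ 2.94

The golden rule sets f'(k) = n + g + δ, i.e. α·k^(α−1) = n + g + δ.
So k^(1−α) = α / (n + g + δ) = 0.29 / 0.135 = 2.1481.
k_gold = 2.1481^(1/0.71) ≈ 2.9355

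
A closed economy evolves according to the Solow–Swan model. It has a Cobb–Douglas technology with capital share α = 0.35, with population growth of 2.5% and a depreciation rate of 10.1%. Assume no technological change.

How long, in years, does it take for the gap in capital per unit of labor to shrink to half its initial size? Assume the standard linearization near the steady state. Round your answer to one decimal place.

about 8.5 years

Near the steady state the convergence rate is λ = (1 − α)(n + δ).
λ = (1 − 0.35) × 0.126 = 0.65 × 0.126 = 0.0819
Half-life = ln 2 / λ = 0.6931 / 0.0819 ≈ 8.46 years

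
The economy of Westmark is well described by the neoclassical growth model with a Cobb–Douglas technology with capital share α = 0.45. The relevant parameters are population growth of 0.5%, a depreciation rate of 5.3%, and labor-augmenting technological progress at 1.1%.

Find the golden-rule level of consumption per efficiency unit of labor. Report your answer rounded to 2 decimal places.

c_gold ≈ 2.55

At the golden rule, f'(k) = n + g + δ, so α·k^(α−1) = n + g + δ and k_gold = (α/(n + g + δ))^(1/(1−α)).
k_gold = (0.45/0.069)^(1/0.55) = 6.5217^1.8182 ≈ 30.2462
c_gold = f(k_gold) − (n + g + δ)·k_gold = 4.6377 − 0.069×30.2462 ≈ 2.5507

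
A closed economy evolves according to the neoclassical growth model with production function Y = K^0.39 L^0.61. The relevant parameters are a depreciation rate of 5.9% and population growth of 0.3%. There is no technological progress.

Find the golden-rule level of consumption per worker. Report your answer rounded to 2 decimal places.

At the golden rule, f'(k) = n + δ, so α·k^(α−1) = n + δ and k_gold = (α/(n + δ))^(1/(1−α)).
k_gold = (0.39/0.062)^(1/0.61) = 6.2903^1.6393 ≈ 20.3827
c_gold = f(k_gold) − (n + δ)·k_gold = 3.2405 − 0.062×20.3827 ≈ 1.9768

c_gold ≈ 1.98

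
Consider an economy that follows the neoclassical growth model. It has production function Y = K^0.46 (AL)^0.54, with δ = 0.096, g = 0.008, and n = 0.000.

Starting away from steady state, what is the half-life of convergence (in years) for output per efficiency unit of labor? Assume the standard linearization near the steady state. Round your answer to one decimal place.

Near the steady state the convergence rate is λ = (1 − α)(n + g + δ).
λ = (1 − 0.46) × 0.104 = 0.54 × 0.104 = 0.05616
Half-life = ln 2 / λ = 0.6931 / 0.05616 ≈ 12.34 years

t_½ ≈ 12.3 years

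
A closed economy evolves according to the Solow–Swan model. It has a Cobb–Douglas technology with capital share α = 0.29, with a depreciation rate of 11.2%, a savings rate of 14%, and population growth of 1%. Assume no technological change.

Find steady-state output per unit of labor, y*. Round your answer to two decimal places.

y* ≈ 1.06

Steady state requires s·f(k) = (n + δ)·k, i.e. s·k^α = (n + δ)·k.
Dividing both sides by k: k^(1−α) = s / (n + δ).
k^0.71 = 0.14 / (0.010 + 0.112) = 0.14 / 0.122 = 1.1475
k* = 1.1475^(1/0.71) ≈ 1.2138
y* = (k*)^α = 1.2138^0.29 ≈ 1.0578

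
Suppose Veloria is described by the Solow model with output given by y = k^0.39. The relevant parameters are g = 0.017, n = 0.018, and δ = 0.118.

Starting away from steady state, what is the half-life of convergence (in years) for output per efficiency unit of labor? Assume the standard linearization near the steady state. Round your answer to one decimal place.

t_½ ≈ 7.4 years

Near the steady state the convergence rate is λ = (1 − α)(n + g + δ).
λ = (1 − 0.39) × 0.153 = 0.61 × 0.153 = 0.09333
Half-life = ln 2 / λ = 0.6931 / 0.09333 ≈ 7.43 years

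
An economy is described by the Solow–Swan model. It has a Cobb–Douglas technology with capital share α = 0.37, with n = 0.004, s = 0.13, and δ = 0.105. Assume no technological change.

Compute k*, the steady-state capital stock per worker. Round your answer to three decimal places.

At the steady state, Δk = 0, so s·k^α = (n + δ)·k.
Dividing both sides by k: k^(1−α) = s / (n + δ).
k^0.63 = 0.13 / (0.004 + 0.105) = 0.13 / 0.109 = 1.1927
k* = 1.1927^(1/0.63) ≈ 1.3228

k* ≈ 1.323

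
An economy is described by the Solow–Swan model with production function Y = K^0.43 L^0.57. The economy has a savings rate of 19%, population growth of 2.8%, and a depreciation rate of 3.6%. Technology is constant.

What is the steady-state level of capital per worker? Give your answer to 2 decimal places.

In steady state, investment equals break-even investment: s·k^α = (n + δ)·k.
Dividing both sides by k: k^(1−α) = s / (n + δ).
k^0.57 = 0.19 / (0.028 + 0.036) = 0.19 / 0.064 = 2.9688
k* = 2.9688^(1/0.57) ≈ 6.7467

k* ≈ 6.75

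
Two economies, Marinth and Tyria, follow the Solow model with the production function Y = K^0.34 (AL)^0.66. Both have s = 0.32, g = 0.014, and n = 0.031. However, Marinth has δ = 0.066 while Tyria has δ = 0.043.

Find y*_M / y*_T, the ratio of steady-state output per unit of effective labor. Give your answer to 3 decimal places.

Steady-state y* = [s/(n + g + δ)]^(α/(1−α)), so the ratio is [ (s_M/(n + g + δ)_M) / (s_T/(n + g + δ)_T) ]^0.5152.
s_M/(n + g + δ)_M = 0.32/0.111 = 2.8829; s_T/(n + g + δ)_T = 0.32/0.088 = 3.6364.
Ratio = (2.8829/3.6364)^0.5152 = 0.7928^0.5152 ≈ 0.8873

y*_M / y*_T ≈ 0.887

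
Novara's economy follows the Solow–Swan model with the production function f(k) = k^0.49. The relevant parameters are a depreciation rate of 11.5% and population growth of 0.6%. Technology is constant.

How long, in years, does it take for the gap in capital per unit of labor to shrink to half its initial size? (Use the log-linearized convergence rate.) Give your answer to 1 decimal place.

Near the steady state the convergence rate is λ = (1 − α)(n + δ).
λ = (1 − 0.49) × 0.121 = 0.51 × 0.121 = 0.06171
Half-life = ln 2 / λ = 0.6931 / 0.06171 ≈ 11.23 years

about 11.2 years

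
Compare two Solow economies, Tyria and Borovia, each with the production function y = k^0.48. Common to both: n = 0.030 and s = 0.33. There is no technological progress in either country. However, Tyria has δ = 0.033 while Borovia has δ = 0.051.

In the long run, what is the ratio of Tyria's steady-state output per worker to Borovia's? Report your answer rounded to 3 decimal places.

Steady-state y* = [s/(n + δ)]^(α/(1−α)), so the ratio is [ (s_T/(n + δ)_T) / (s_B/(n + δ)_B) ]^0.9231.
s_T/(n + δ)_T = 0.33/0.063 = 5.2381; s_B/(n + δ)_B = 0.33/0.081 = 4.0741.
Ratio = (5.2381/4.0741)^0.9231 = 1.2857^0.9231 ≈ 1.2611

y*_T / y*_B ≈ 1.261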